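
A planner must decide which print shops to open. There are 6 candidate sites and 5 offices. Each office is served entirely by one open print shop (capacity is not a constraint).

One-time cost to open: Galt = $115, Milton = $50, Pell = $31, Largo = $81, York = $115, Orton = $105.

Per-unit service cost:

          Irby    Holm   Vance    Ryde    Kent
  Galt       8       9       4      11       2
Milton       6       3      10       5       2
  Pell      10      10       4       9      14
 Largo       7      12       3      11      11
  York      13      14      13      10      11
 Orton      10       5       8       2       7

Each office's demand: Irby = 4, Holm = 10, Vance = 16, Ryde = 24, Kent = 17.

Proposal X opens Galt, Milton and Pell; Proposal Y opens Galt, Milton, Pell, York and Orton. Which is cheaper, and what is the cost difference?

Proposal X is cheaper by 148.

Proposal X: {Galt, Milton, Pell}: Irby→Milton 6·4=24, Holm→Milton 3·10=30, Vance→Galt 4·16=64, Ryde→Milton 5·24=120, Kent→Galt 2·17=34. Service 272; fixed 196; total 468.
Proposal Y: {Galt, Milton, Pell, York, Orton}: Irby→Milton 6·4=24, Holm→Milton 3·10=30, Vance→Galt 4·16=64, Ryde→Orton 2·24=48, Kent→Galt 2·17=34. Service 200; fixed 416; total 616.
Difference: |468 − 616| = 148.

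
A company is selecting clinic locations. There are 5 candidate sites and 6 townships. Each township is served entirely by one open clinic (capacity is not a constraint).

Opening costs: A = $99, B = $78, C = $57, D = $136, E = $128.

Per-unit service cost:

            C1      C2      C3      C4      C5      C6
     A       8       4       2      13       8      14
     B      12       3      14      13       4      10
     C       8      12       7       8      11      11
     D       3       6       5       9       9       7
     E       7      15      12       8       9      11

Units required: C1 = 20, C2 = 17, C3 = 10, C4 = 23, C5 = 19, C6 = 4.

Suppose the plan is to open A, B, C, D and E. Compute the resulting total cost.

Total cost: 917

Each township is assigned to its cheapest site among the open ones.
{A, B, C, D, E}: C1→D 3·20=60, C2→B 3·17=51, C3→A 2·10=20, C4→C 8·23=184, C5→B 4·19=76, C6→D 7·4=28. Service 419; fixed 498; total 917.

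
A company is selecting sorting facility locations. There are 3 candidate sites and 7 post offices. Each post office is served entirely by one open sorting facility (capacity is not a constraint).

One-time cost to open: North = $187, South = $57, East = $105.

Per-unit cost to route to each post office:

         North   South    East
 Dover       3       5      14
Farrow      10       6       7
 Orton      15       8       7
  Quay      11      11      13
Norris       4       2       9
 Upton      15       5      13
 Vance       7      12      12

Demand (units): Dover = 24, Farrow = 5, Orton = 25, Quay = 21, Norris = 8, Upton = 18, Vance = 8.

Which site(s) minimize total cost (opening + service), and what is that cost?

For any fixed open set, each post office goes to its cheapest open site; total = fixed + service.
{South}: Dover→South 5·24=120, Farrow→South 6·5=30, Orton→South 8·25=200, Quay→South 11·21=231, Norris→South 2·8=16, Upton→South 5·18=90, Vance→South 12·8=96. Service 783; fixed 57; total 840.
{South, East}: Dover→South 5·24=120, Farrow→South 6·5=30, Orton→East 7·25=175, Quay→South 11·21=231, Norris→South 2·8=16, Upton→South 5·18=90, Vance→South 12·8=96. Service 758; fixed 162; total 920.
{North, South}: service 695 + fixed 244 = 939
{North, South, East}: service 670 + fixed 349 = 1019
(All 7 nonempty subsets were checked; South only is lowest.)

Open South only; minimum total cost 840.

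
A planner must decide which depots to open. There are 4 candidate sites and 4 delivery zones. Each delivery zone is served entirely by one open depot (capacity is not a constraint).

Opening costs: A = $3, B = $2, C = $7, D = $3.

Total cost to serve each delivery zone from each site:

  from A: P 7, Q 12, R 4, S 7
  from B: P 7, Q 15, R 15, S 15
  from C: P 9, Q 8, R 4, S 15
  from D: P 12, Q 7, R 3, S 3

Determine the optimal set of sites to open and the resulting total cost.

Open B and D; minimum total cost 25.

For any fixed open set, each delivery zone goes to its cheapest open site; total = fixed + service.
{B, D}: P→B 7, Q→D 7, R→D 3, S→D 3. Service 20; fixed 5; total 25.
{A, D}: P→A 7, Q→D 7, R→D 3, S→D 3. Service 20; fixed 6; total 26.
{A, B, D}: P→A 7, Q→D 7, R→D 3, S→D 3. Service 20; fixed 8; total 28.
{A, B, C, D}: P→A 7, Q→D 7, R→D 3, S→D 3. Service 20; fixed 15; total 35.
No other subset beats 25.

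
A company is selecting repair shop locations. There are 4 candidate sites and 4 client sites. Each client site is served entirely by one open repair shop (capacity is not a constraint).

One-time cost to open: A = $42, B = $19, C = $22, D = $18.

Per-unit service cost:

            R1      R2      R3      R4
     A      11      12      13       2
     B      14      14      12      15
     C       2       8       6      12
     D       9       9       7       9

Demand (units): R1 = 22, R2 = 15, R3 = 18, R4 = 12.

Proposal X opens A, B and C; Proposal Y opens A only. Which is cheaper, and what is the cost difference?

Proposal X is cheaper by 343.

Proposal X: {A, B, C}: R1→C 2·22=44, R2→C 8·15=120, R3→C 6·18=108, R4→A 2·12=24. Service 296; fixed 83; total 379.
Proposal Y: {A}: R1→A 11·22=242, R2→A 12·15=180, R3→A 13·18=234, R4→A 2·12=24. Service 680; fixed 42; total 722.
Difference: |379 − 722| = 343.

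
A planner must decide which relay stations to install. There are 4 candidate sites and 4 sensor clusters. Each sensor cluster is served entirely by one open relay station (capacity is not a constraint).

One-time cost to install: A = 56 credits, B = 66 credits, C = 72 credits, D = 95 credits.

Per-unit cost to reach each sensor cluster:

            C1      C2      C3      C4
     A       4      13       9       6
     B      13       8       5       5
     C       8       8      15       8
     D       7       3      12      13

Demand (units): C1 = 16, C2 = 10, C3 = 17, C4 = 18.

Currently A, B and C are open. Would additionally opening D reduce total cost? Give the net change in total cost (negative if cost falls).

Current service cost with {A, B, C}: 319.
Adding D: each sensor cluster re-picks its cheapest; new service cost 269, saving 50.
Extra fixed cost: 95. Net change = 95 − 50 = 45.
(Totals: 513 → 558.)

No — net change +45 (cost rises by 45).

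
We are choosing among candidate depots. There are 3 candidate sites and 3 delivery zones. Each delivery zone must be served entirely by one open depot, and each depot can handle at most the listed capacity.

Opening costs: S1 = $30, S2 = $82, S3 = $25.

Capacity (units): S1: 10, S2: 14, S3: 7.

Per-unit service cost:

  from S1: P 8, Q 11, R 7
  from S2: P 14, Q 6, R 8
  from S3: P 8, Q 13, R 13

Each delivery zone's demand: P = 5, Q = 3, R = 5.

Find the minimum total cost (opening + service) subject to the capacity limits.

Open {S1, S3}: P→S3 8·5=40, Q→S1 11·3=33, R→S1 7·5=35.
Loads: S1 carries 8/10, S3 carries 5/7. Service 108; fixed 55; total 163.
Next best feasible plan costs 169.

Minimum total cost: 163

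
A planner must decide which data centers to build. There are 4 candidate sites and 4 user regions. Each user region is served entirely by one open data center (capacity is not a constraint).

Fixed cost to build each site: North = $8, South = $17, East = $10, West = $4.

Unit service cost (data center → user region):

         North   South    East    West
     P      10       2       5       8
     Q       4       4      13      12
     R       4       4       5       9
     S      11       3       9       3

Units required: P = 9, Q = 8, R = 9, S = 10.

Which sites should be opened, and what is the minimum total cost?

Open South only; minimum total cost 133.

For any fixed open set, each user region goes to its cheapest open site; total = fixed + service.
{South}: P→South 2·9=18, Q→South 4·8=32, R→South 4·9=36, S→South 3·10=30. Service 116; fixed 17; total 133.
{South, West}: P→South 2·9=18, Q→South 4·8=32, R→South 4·9=36, S→South 3·10=30. Service 116; fixed 21; total 137.
{North, South}: service 116 + fixed 25 = 141
{North, South, East, West}: P→South 2·9=18, Q→North 4·8=32, R→North 4·9=36, S→South 3·10=30. Service 116; fixed 39; total 155.
No other subset beats 133.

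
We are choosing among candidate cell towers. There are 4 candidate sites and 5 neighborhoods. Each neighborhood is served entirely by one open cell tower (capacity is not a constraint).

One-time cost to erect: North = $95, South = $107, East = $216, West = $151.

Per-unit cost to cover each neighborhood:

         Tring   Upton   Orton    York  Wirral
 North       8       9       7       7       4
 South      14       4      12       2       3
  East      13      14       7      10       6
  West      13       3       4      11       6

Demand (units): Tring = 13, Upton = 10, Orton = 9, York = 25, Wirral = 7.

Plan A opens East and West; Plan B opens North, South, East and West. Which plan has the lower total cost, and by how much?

Plan A: {East, West}: Tring→East 13·13=169, Upton→West 3·10=30, Orton→West 4·9=36, York→East 10·25=250, Wirral→East 6·7=42. Service 527; fixed 367; total 894.
Plan B: {North, South, East, West}: Tring→North 8·13=104, Upton→West 3·10=30, Orton→West 4·9=36, York→South 2·25=50, Wirral→South 3·7=21. Service 241; fixed 569; total 810.
Difference: |894 − 810| = 84.

Plan B is cheaper by 84.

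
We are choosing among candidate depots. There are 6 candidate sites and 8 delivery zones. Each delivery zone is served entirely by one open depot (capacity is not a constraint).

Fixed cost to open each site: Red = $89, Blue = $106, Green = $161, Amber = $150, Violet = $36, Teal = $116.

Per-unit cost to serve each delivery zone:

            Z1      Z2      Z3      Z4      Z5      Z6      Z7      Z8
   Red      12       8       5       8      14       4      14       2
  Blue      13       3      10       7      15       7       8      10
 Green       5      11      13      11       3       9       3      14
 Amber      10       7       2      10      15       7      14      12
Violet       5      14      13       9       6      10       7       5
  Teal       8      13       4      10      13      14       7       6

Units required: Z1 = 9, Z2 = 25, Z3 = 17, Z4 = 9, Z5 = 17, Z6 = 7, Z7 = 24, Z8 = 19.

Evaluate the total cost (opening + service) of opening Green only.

Each delivery zone is assigned to its cheapest site among the open ones.
{Green}: Z1→Green 5·9=45, Z2→Green 11·25=275, Z3→Green 13·17=221, Z4→Green 11·9=99, Z5→Green 3·17=51, Z6→Green 9·7=63, Z7→Green 3·24=72, Z8→Green 14·19=266. Service 1092; fixed 161; total 1253.

Total cost: 1253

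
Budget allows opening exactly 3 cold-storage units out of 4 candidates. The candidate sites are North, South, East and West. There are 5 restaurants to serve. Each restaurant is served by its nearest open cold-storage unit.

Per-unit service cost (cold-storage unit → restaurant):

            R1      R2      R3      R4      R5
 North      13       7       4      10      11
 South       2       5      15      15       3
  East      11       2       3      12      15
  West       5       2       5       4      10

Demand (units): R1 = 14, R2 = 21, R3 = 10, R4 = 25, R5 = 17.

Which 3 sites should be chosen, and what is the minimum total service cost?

Choose South, East and West; total service cost 251.

With exactly 3 open, each restaurant uses its cheapest among the chosen.
{South, East, West}: R1→South 2·14=28, R2→East 2·21=42, R3→East 3·10=30, R4→West 4·25=100, R5→South 3·17=51. Service cost 251.
{North, South, West}: service cost 261
{North, South, East}: service cost 401
Among all 4 size-3 choices, {South, East, West} is lowest.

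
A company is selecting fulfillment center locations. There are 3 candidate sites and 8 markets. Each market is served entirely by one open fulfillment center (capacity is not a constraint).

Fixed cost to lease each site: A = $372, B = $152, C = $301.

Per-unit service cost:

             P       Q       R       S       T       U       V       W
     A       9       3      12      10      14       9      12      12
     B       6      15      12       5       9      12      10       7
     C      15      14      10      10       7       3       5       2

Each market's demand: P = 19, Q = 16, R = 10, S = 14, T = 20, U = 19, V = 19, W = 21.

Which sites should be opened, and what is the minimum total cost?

For any fixed open set, each market goes to its cheapest open site; total = fixed + service.
{B, C}: P→B 6·19=114, Q→C 14·16=224, R→C 10·10=100, S→B 5·14=70, T→C 7·20=140, U→C 3·19=57, V→C 5·19=95, W→C 2·21=42. Service 842; fixed 453; total 1295.
{C}: service 1083 + fixed 301 = 1384
{B}: service 1289 + fixed 152 = 1441
{A, B, C}: P→B 6·19=114, Q→A 3·16=48, R→C 10·10=100, S→B 5·14=70, T→C 7·20=140, U→C 3·19=57, V→C 5·19=95, W→C 2·21=42. Service 666; fixed 825; total 1491.
No other subset beats 1295.

Open B and C; minimum total cost 1295.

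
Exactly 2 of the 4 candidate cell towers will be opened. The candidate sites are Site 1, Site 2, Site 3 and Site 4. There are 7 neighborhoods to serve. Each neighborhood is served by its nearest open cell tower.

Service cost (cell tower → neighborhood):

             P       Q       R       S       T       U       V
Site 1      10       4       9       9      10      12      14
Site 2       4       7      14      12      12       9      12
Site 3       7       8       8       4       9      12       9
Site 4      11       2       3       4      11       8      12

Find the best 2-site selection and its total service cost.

Choose Site 3 and Site 4; total service cost 42.

With exactly 2 open, each neighborhood uses its cheapest among the chosen.
{Site 3, Site 4}: P→Site 3 7, Q→Site 4 2, R→Site 4 3, S→Site 3 4, T→Site 3 9, U→Site 4 8, V→Site 3 9. Service cost 42.
{Site 2, Site 4}: service cost 44
{Site 1, Site 4}: service cost 49
Among all 6 size-2 choices, {Site 3, Site 4} is lowest.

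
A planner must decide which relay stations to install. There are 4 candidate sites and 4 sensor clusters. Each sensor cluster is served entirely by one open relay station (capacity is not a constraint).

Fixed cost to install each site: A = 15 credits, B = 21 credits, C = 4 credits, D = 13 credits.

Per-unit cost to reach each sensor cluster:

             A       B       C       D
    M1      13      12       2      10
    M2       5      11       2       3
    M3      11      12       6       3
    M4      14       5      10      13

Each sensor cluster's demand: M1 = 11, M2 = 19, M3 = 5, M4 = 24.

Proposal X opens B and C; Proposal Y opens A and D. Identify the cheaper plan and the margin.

Proposal X is cheaper by 287.

Proposal X: {B, C}: M1→C 2·11=22, M2→C 2·19=38, M3→C 6·5=30, M4→B 5·24=120. Service 210; fixed 25; total 235.
Proposal Y: {A, D}: M1→D 10·11=110, M2→D 3·19=57, M3→D 3·5=15, M4→D 13·24=312. Service 494; fixed 28; total 522.
Difference: |235 − 522| = 287.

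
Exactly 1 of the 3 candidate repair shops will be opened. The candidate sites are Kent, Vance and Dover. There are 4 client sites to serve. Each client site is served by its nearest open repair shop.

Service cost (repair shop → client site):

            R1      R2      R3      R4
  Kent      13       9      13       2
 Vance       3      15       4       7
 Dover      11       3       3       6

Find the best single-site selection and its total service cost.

Choose Dover only; total service cost 23.

With exactly 1 open, each client site uses its cheapest among the chosen.
{Dover}: R1→Dover 11, R2→Dover 3, R3→Dover 3, R4→Dover 6. Service cost 23.
{Vance}: service cost 29
{Kent}: service cost 37
Among all 3 size-1 choices, {Dover} is lowest.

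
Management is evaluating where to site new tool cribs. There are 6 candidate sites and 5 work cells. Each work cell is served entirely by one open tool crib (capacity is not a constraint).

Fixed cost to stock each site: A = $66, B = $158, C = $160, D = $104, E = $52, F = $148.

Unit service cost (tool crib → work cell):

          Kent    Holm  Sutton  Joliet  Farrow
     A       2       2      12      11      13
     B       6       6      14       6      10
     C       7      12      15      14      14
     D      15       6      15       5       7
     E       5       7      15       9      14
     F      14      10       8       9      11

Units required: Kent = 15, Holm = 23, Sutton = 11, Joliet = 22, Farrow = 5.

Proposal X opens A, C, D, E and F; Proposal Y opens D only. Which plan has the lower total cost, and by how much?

Proposal Y is cheaper by 62.

Proposal X: {A, C, D, E, F}: Kent→A 2·15=30, Holm→A 2·23=46, Sutton→F 8·11=88, Joliet→D 5·22=110, Farrow→D 7·5=35. Service 309; fixed 530; total 839.
Proposal Y: {D}: Kent→D 15·15=225, Holm→D 6·23=138, Sutton→D 15·11=165, Joliet→D 5·22=110, Farrow→D 7·5=35. Service 673; fixed 104; total 777.
Difference: |839 − 777| = 62.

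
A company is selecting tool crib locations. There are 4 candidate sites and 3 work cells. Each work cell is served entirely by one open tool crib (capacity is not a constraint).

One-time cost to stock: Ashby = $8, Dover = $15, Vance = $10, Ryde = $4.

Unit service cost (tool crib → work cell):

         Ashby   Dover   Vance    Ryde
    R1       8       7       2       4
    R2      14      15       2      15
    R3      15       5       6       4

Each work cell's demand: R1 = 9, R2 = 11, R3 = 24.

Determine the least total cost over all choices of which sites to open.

For any fixed open set, each work cell goes to its cheapest open site; total = fixed + service.
{Vance, Ryde}: R1→Vance 2·9=18, R2→Vance 2·11=22, R3→Ryde 4·24=96. Service 136; fixed 14; total 150.
{Ashby, Vance, Ryde}: service 136 + fixed 22 = 158
{Dover, Vance, Ryde}: service 136 + fixed 29 = 165
{Ashby, Dover, Vance, Ryde}: service 136 + fixed 37 = 173
No other subset beats 150.

Minimum total cost: 150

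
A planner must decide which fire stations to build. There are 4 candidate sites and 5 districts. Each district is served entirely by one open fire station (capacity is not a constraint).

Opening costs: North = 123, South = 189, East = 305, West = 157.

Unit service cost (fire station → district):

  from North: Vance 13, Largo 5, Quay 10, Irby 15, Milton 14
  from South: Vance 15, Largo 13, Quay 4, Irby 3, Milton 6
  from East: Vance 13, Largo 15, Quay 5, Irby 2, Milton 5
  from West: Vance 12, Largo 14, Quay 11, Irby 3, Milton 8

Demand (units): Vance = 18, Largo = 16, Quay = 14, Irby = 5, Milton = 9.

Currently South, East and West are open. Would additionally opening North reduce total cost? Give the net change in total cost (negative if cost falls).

Current service cost with {South, East, West}: 535.
Adding North: each district re-picks its cheapest; new service cost 407, saving 128.
Extra fixed cost: 123. Net change = 123 − 128 = -5.
(Totals: 1186 → 1181.)

Yes — net change −5 (cost falls by 5).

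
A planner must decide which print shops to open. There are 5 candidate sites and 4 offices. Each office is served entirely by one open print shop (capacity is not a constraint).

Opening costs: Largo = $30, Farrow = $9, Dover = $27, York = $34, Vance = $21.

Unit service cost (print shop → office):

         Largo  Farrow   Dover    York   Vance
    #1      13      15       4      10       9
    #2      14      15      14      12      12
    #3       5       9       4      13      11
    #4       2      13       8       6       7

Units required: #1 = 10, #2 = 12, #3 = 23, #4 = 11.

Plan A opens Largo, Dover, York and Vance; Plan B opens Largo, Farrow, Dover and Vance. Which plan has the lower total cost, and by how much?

Plan A: {Largo, Dover, York, Vance}: #1→Dover 4·10=40, #2→York 12·12=144, #3→Dover 4·23=92, #4→Largo 2·11=22. Service 298; fixed 112; total 410.
Plan B: {Largo, Farrow, Dover, Vance}: #1→Dover 4·10=40, #2→Vance 12·12=144, #3→Dover 4·23=92, #4→Largo 2·11=22. Service 298; fixed 87; total 385.
Difference: |410 − 385| = 25.

Plan B is cheaper by 25.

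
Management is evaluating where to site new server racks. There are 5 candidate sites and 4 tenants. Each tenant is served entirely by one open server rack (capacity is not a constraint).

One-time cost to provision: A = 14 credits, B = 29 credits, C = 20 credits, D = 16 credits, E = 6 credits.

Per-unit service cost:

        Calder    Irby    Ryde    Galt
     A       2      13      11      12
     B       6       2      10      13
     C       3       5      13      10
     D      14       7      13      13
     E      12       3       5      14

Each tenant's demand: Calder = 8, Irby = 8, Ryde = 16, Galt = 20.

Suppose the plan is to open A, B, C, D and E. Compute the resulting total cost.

Total cost: 397

Each tenant is assigned to its cheapest site among the open ones.
{A, B, C, D, E}: Calder→A 2·8=16, Irby→B 2·8=16, Ryde→E 5·16=80, Galt→C 10·20=200. Service 312; fixed 85; total 397.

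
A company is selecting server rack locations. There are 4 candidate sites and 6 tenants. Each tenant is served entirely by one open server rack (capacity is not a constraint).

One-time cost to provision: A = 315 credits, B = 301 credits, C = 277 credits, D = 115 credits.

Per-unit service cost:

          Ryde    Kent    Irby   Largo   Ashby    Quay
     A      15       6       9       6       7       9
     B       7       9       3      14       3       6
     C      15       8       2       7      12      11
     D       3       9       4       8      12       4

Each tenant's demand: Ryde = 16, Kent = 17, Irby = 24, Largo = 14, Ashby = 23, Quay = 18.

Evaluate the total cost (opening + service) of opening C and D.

Total cost: 1070

Each tenant is assigned to its cheapest site among the open ones.
{C, D}: Ryde→D 3·16=48, Kent→C 8·17=136, Irby→C 2·24=48, Largo→C 7·14=98, Ashby→C 12·23=276, Quay→D 4·18=72. Service 678; fixed 392; total 1070.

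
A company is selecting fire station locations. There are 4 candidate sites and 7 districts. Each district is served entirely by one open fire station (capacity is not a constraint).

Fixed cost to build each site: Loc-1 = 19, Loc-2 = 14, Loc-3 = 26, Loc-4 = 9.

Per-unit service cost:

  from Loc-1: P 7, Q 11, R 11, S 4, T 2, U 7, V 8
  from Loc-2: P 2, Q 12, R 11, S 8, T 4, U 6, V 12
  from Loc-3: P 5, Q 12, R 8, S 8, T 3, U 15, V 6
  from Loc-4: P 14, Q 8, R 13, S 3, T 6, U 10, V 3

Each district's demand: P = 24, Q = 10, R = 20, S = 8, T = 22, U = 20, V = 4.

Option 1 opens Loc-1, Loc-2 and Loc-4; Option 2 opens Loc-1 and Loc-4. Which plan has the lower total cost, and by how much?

Option 1: {Loc-1, Loc-2, Loc-4}: P→Loc-2 2·24=48, Q→Loc-4 8·10=80, R→Loc-1 11·20=220, S→Loc-4 3·8=24, T→Loc-1 2·22=44, U→Loc-2 6·20=120, V→Loc-4 3·4=12. Service 548; fixed 42; total 590.
Option 2: {Loc-1, Loc-4}: P→Loc-1 7·24=168, Q→Loc-4 8·10=80, R→Loc-1 11·20=220, S→Loc-4 3·8=24, T→Loc-1 2·22=44, U→Loc-1 7·20=140, V→Loc-4 3·4=12. Service 688; fixed 28; total 716.
Difference: |590 − 716| = 126.

Option 1 is cheaper by 126.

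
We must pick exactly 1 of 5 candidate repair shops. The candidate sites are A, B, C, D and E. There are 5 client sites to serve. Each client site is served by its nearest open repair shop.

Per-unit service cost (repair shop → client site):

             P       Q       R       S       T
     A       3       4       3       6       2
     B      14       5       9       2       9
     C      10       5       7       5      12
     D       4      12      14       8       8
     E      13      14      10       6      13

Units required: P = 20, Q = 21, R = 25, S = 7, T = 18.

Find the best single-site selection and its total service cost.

With exactly 1 open, each client site uses its cheapest among the chosen.
{A}: P→A 3·20=60, Q→A 4·21=84, R→A 3·25=75, S→A 6·7=42, T→A 2·18=36. Service cost 297.
{C}: service cost 731
{B}: service cost 786
Among all 5 size-1 choices, {A} is lowest.

Choose A only; total service cost 297.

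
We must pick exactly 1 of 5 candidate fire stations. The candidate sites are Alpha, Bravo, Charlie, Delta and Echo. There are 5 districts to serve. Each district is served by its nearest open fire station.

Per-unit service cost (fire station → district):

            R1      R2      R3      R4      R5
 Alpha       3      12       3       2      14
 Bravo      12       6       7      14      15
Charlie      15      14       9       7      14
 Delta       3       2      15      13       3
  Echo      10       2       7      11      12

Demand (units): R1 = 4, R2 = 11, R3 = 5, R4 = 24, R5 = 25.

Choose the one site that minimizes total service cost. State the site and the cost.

Choose Delta only; total service cost 496.

With exactly 1 open, each district uses its cheapest among the chosen.
{Delta}: R1→Delta 3·4=12, R2→Delta 2·11=22, R3→Delta 15·5=75, R4→Delta 13·24=312, R5→Delta 3·25=75. Service cost 496.
{Alpha}: service cost 557
{Echo}: service cost 661
Among all 5 size-1 choices, {Delta} is lowest.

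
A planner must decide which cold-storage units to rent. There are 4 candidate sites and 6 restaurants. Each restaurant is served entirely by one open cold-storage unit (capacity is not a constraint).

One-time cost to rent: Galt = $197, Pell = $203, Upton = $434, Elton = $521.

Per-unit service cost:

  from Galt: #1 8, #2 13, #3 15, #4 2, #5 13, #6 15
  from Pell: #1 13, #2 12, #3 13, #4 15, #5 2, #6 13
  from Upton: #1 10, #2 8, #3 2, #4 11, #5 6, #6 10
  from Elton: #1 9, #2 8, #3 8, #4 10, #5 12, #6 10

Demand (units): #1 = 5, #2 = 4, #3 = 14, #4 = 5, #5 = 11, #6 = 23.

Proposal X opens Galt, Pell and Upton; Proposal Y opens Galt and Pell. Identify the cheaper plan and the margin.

Proposal Y is cheaper by 195.

Proposal X: {Galt, Pell, Upton}: #1→Galt 8·5=40, #2→Upton 8·4=32, #3→Upton 2·14=28, #4→Galt 2·5=10, #5→Pell 2·11=22, #6→Upton 10·23=230. Service 362; fixed 834; total 1196.
Proposal Y: {Galt, Pell}: #1→Galt 8·5=40, #2→Pell 12·4=48, #3→Pell 13·14=182, #4→Galt 2·5=10, #5→Pell 2·11=22, #6→Pell 13·23=299. Service 601; fixed 400; total 1001.
Difference: |1196 − 1001| = 195.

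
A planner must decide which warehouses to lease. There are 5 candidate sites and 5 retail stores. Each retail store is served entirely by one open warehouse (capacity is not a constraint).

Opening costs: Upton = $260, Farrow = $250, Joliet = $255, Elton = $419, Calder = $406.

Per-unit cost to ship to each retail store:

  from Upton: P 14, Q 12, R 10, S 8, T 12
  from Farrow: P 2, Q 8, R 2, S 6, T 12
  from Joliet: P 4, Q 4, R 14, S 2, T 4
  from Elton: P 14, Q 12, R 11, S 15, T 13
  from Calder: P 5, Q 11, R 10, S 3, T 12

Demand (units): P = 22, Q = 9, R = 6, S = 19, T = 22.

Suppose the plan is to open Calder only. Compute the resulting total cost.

Each retail store is assigned to its cheapest site among the open ones.
{Calder}: P→Calder 5·22=110, Q→Calder 11·9=99, R→Calder 10·6=60, S→Calder 3·19=57, T→Calder 12·22=264. Service 590; fixed 406; total 996.

Total cost: 996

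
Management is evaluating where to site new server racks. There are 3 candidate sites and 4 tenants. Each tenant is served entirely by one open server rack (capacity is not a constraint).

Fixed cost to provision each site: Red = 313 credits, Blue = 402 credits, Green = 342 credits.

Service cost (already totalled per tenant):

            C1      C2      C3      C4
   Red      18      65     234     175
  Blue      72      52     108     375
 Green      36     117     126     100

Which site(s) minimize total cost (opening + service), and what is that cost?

For any fixed open set, each tenant goes to its cheapest open site; total = fixed + service.
{Green}: C1→Green 36, C2→Green 117, C3→Green 126, C4→Green 100. Service 379; fixed 342; total 721.
{Red}: service 492 + fixed 313 = 805
{Red, Green}: service 309 + fixed 655 = 964
{Red, Blue, Green}: service 278 + fixed 1057 = 1335
No other subset beats 721.

Open Green only; minimum total cost 721.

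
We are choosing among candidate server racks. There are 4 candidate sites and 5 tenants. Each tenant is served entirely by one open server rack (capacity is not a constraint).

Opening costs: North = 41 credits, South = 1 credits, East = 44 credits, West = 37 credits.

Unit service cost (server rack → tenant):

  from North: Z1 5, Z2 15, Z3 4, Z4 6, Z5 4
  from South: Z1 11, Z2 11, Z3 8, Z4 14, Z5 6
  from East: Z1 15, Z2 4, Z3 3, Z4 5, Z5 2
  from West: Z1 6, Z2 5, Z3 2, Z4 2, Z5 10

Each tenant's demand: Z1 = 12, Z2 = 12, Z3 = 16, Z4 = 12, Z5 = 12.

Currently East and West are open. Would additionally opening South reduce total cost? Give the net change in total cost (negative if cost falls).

Current service cost with {East, West}: 200.
Adding South: each tenant re-picks its cheapest; new service cost 200, saving 0.
Extra fixed cost: 1. Net change = 1 − 0 = 1.
(Totals: 281 → 282.)

No — net change +1 (cost rises by 1).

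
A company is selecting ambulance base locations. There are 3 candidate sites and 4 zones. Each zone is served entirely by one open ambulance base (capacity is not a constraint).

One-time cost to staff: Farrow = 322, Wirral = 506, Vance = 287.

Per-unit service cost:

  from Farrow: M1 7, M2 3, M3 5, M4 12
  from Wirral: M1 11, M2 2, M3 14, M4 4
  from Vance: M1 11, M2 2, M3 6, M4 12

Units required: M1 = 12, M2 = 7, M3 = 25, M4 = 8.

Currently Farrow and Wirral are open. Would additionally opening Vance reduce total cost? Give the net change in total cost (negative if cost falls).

Current service cost with {Farrow, Wirral}: 255.
Adding Vance: each zone re-picks its cheapest; new service cost 255, saving 0.
Extra fixed cost: 287. Net change = 287 − 0 = 287.
(Totals: 1083 → 1370.)

No — net change +287 (cost rises by 287).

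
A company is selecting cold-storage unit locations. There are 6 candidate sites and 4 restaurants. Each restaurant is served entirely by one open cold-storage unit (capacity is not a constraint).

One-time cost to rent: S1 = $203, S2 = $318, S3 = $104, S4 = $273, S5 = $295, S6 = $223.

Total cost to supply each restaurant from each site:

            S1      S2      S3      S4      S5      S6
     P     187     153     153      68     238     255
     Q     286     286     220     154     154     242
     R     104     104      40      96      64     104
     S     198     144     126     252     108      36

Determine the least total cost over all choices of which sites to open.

Minimum total cost: 643

For any fixed open set, each restaurant goes to its cheapest open site; total = fixed + service.
{S3}: P→S3 153, Q→S3 220, R→S3 40, S→S3 126. Service 539; fixed 104; total 643.
{S3, S4}: P→S4 68, Q→S4 154, R→S3 40, S→S3 126. Service 388; fixed 377; total 765.
{S3, S6}: P→S3 153, Q→S3 220, R→S3 40, S→S6 36. Service 449; fixed 327; total 776.
{S1, S2, S3, S4, S5, S6}: P→S4 68, Q→S4 154, R→S3 40, S→S6 36. Service 298; fixed 1416; total 1714.
No other subset beats 643.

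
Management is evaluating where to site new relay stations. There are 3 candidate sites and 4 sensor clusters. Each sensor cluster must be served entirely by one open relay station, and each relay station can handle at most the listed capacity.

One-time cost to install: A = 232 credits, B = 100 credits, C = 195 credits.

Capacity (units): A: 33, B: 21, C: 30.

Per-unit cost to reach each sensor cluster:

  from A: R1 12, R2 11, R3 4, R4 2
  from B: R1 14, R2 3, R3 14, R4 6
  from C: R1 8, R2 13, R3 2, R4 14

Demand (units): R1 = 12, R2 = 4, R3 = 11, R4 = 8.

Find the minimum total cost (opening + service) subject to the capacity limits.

Minimum total cost: 473

Open {B, C}: R1→C 8·12=96, R2→B 3·4=12, R3→C 2·11=22, R4→B 6·8=48.
Loads: B carries 12/21, C carries 23/30. Service 178; fixed 295; total 473.
Next best feasible plan costs 513.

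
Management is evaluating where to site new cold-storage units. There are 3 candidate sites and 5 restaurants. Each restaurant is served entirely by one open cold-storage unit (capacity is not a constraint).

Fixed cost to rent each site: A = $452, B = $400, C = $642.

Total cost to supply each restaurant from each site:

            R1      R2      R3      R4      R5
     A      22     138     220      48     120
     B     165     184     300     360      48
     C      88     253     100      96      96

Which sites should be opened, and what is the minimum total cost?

Open A only; minimum total cost 1000.

For any fixed open set, each restaurant goes to its cheapest open site; total = fixed + service.
{A}: R1→A 22, R2→A 138, R3→A 220, R4→A 48, R5→A 120. Service 548; fixed 452; total 1000.
{C}: service 633 + fixed 642 = 1275
{A, B}: service 476 + fixed 852 = 1328
{A, B, C}: R1→A 22, R2→A 138, R3→C 100, R4→A 48, R5→B 48. Service 356; fixed 1494; total 1850.
(All 7 nonempty subsets were checked; A only is lowest.)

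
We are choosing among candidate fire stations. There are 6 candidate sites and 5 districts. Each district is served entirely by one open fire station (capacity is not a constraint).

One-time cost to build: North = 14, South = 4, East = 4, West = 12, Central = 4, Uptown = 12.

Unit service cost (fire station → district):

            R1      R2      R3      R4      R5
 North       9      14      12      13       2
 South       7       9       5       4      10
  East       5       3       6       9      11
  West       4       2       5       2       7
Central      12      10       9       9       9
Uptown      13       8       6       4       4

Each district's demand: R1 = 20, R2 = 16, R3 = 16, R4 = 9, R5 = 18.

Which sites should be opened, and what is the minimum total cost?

Open North and West; minimum total cost 272.

For any fixed open set, each district goes to its cheapest open site; total = fixed + service.
{North, West}: R1→West 4·20=80, R2→West 2·16=32, R3→West 5·16=80, R4→West 2·9=18, R5→North 2·18=36. Service 246; fixed 26; total 272.
{North, South, West}: R1→West 4·20=80, R2→West 2·16=32, R3→South 5·16=80, R4→West 2·9=18, R5→North 2·18=36. Service 246; fixed 30; total 276.
{North, East, West}: R1→West 4·20=80, R2→West 2·16=32, R3→West 5·16=80, R4→West 2·9=18, R5→North 2·18=36. Service 246; fixed 30; total 276.
{North, South, East, West, Central, Uptown}: R1→West 4·20=80, R2→West 2·16=32, R3→South 5·16=80, R4→West 2·9=18, R5→North 2·18=36. Service 246; fixed 50; total 296.
No other subset beats 272.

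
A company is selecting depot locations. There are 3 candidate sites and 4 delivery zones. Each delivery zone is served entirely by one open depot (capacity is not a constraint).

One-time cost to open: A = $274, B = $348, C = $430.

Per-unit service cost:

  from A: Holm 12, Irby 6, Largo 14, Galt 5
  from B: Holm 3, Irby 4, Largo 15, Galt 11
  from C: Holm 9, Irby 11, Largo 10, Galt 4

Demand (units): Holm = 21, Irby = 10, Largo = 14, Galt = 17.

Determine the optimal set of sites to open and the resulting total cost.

For any fixed open set, each delivery zone goes to its cheapest open site; total = fixed + service.
{B}: Holm→B 3·21=63, Irby→B 4·10=40, Largo→B 15·14=210, Galt→B 11·17=187. Service 500; fixed 348; total 848.
{A}: service 593 + fixed 274 = 867
{C}: service 507 + fixed 430 = 937
{A, B, C}: service 311 + fixed 1052 = 1363
(All 7 nonempty subsets were checked; B only is lowest.)

Open B only; minimum total cost 848.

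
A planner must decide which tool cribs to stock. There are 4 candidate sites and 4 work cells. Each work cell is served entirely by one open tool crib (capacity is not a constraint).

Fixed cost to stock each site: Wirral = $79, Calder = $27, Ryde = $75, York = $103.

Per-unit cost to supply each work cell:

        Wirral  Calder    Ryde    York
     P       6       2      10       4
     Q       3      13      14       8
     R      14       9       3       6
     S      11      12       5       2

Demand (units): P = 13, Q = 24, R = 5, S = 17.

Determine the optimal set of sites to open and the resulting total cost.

For any fixed open set, each work cell goes to its cheapest open site; total = fixed + service.
{Wirral, York}: P→York 4·13=52, Q→Wirral 3·24=72, R→York 6·5=30, S→York 2·17=34. Service 188; fixed 182; total 370.
{Wirral, Calder, York}: service 162 + fixed 209 = 371
{Wirral, Calder, Ryde}: service 198 + fixed 181 = 379
{Wirral, Calder, Ryde, York}: P→Calder 2·13=26, Q→Wirral 3·24=72, R→Ryde 3·5=15, S→York 2·17=34. Service 147; fixed 284; total 431.
No other subset beats 370.

Open Wirral and York; minimum total cost 370.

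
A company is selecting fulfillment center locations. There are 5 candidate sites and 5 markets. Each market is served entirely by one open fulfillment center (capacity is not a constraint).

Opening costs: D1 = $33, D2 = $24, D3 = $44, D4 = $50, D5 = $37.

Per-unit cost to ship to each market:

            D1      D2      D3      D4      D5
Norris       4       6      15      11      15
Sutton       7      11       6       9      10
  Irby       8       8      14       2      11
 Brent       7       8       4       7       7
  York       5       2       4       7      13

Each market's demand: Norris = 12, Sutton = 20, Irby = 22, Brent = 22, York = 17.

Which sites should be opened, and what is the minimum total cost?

Open D2, D3 and D4; minimum total cost 476.

For any fixed open set, each market goes to its cheapest open site; total = fixed + service.
{D2, D3, D4}: Norris→D2 6·12=72, Sutton→D3 6·20=120, Irby→D4 2·22=44, Brent→D3 4·22=88, York→D2 2·17=34. Service 358; fixed 118; total 476.
{D1, D2, D3, D4}: service 334 + fixed 151 = 485
{D1, D3, D4}: Norris→D1 4·12=48, Sutton→D3 6·20=120, Irby→D4 2·22=44, Brent→D3 4·22=88, York→D3 4·17=68. Service 368; fixed 127; total 495.
{D1, D2, D3, D4, D5}: service 334 + fixed 188 = 522
No other subset beats 476.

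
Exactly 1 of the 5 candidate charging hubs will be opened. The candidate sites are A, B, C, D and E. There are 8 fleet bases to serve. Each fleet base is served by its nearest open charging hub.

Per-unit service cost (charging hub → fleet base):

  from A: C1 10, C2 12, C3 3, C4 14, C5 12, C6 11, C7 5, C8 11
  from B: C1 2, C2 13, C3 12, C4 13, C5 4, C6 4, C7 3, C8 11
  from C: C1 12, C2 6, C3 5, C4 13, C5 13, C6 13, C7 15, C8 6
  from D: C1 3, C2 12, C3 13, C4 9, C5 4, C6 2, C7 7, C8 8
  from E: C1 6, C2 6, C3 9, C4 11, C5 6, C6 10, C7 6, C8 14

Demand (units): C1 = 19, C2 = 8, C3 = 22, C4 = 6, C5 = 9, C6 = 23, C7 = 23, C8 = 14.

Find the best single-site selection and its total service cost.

Choose B only; total service cost 835.

With exactly 1 open, each fleet base uses its cheapest among the chosen.
{B}: C1→B 2·19=38, C2→B 13·8=104, C3→B 12·22=264, C4→B 13·6=78, C5→B 4·9=36, C6→B 4·23=92, C7→B 3·23=69, C8→B 11·14=154. Service cost 835.
{D}: service cost 848
{E}: service cost 1044
Among all 5 size-1 choices, {B} is lowest.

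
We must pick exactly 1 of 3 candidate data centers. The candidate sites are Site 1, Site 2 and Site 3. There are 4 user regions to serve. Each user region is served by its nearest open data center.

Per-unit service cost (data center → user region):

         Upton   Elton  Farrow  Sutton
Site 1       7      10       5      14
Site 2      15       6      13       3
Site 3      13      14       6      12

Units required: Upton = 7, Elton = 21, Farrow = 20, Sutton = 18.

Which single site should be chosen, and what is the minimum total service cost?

With exactly 1 open, each user region uses its cheapest among the chosen.
{Site 2}: Upton→Site 2 15·7=105, Elton→Site 2 6·21=126, Farrow→Site 2 13·20=260, Sutton→Site 2 3·18=54. Service cost 545.
{Site 1}: service cost 611
{Site 3}: service cost 721
Among all 3 size-1 choices, {Site 2} is lowest.

Choose Site 2 only; total service cost 545.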